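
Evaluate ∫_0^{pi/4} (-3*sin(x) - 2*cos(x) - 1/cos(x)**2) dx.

-4 + sqrt(2)/2

An antiderivative is F(x) = -2*sin(x) + 3*cos(x) - tan(x).
Then F(pi/4) - F(0) = (-1 + sqrt(2)/2) - (3) = -4 + sqrt(2)/2.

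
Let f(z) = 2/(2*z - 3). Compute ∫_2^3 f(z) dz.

An antiderivative is F(z) = log(2*z - 3).
Then F(3) - F(2) = (log(3)) - (0) = log(3).

log(3)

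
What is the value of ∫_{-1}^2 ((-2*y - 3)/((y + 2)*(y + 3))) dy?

-3*log(5) + 5*log(2)

Factor the denominator: y**2 + 5*y + 6 = (y + 3)(y + 2).
Partial fractions: (-2*y - 3)/((y + 2)*(y + 3)) = -3/(y + 3) + 1/(y + 2).
An antiderivative is F(y) = log(y + 2) - 3*log(y + 3).
Then F(2) - F(-1) = (-3*log(5) + 2*log(2)) - (-log(8)) = -3*log(5) + 5*log(2).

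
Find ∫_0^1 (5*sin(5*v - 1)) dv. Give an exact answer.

cos(1) - cos(4)

Let u = 5*v - 1, so du = 5 dv. When v = 0, u = -1; when v = 1, u = 4.
The integral becomes ∫ sin(u) du from -1 to 4, with antiderivative -cos(u).
Back in v: F(v) = -cos(5*v - 1).
Then F(1) - F(0) = (-cos(4)) - (-cos(1)) = cos(1) - cos(4).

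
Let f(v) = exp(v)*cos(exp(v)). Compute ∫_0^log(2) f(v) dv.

Let u = exp(v), so du = exp(v) dv. When v = 0, u = 1; when v = log(2), u = 2.
The integral becomes ∫ cos(u) du from 1 to 2, with antiderivative sin(u).
Back in v: F(v) = sin(exp(v)).
Then F(log(2)) - F(0) = (sin(2)) - (sin(1)) = -sin(1) + sin(2).

-sin(1) + sin(2)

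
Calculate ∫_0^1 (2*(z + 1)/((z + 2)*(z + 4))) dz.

Factor the denominator: z**2 + 6*z + 8 = (z + 4)(z + 2).
Partial fractions: 2*(z + 1)/((z + 2)*(z + 4)) = 3/(z + 4) - 1/(z + 2).
An antiderivative is F(z) = -log(z + 2) + 3*log(z + 4).
Then F(1) - F(0) = (-log(3) + 3*log(5)) - (log(32)) = -5*log(2) - log(3) + 3*log(5).

-5*log(2) - log(3) + 3*log(5)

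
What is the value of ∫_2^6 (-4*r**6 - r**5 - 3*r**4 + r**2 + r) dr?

-6027584/35

By the power rule, an antiderivative is F(r) = -4*r**7/7 - r**6/6 - 3*r**5/5 + r**3/3 + r**2/2.
Then F(6) - F(2) = (-6031026/35) - (-3442/35) = -6027584/35.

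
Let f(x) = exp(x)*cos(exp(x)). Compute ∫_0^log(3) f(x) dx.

-sin(1) + sin(3)

Let u = exp(x), so du = exp(x) dx. When x = 0, u = 1; when x = log(3), u = 3.
The integral becomes ∫ cos(u) du from 1 to 3, with antiderivative sin(u).
Back in x: F(x) = sin(exp(x)).
Then F(log(3)) - F(0) = (sin(3)) - (sin(1)) = -sin(1) + sin(3).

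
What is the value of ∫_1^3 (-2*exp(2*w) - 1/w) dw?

-exp(6) - log(3) + exp(2)

An antiderivative is F(w) = -exp(2*w) - log(w).
Then F(3) - F(1) = (-exp(6) - log(3)) - (-exp(2)) = -exp(6) - log(3) + exp(2).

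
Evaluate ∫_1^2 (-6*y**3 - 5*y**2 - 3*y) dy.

-116/3

By the power rule, an antiderivative is F(y) = -3*y**4/2 - 5*y**3/3 - 3*y**2/2.
Then F(2) - F(1) = (-130/3) - (-14/3) = -116/3.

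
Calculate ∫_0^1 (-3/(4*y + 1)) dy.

An antiderivative is F(y) = -3*log(4*y + 1)/4.
Then F(1) - F(0) = (-3*log(5)/4) - (0) = -3*log(5)/4.

-3*log(5)/4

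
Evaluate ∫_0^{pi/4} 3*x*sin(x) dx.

Integrate by parts once (u = x, dv = 3*sin(x) dx).
An antiderivative is F(x) = -3*x*cos(x) + 3*sin(x).
Then F(pi/4) - F(0) = (3*sqrt(2)*(4 - pi)/8) - (0) = 3*sqrt(2)*(4 - pi)/8.

3*sqrt(2)*(4 - pi)/8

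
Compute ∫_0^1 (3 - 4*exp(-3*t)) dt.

4*exp(-3)/3 + 5/3

An antiderivative is F(t) = 3*t + 4*exp(-3*t)/3.
Then F(1) - F(0) = (4*exp(-3)/3 + 3) - (4/3) = 4*exp(-3)/3 + 5/3.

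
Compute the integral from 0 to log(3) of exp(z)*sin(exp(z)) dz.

cos(1) - cos(3)

Let u = exp(z), so du = exp(z) dz. When z = 0, u = 1; when z = log(3), u = 3.
The integral becomes ∫ sin(u) du from 1 to 3, with antiderivative -cos(u).
Back in z: F(z) = -cos(exp(z)).
Then F(log(3)) - F(0) = (-cos(3)) - (-cos(1)) = cos(1) - cos(3).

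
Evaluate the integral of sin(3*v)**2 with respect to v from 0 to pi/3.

Use the identity sin^2(3*v) = (1 - cos(6*v))/2.
An antiderivative is F(v) = v/2 - sin(6*v)/12.
Then F(pi/3) - F(0) = (pi/6) - (0) = pi/6.

pi/6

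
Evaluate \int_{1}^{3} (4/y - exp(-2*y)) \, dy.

(-exp(4) + 1 + 8*exp(6)*log(3))*exp(-6)/2

An antiderivative is F(y) = 4*log(y) + exp(-2*y)/2.
Then F(3) - F(1) = (exp(-6)/2 + 4*log(3)) - (exp(-2)/2) = (-exp(4) + 1 + 8*exp(6)*log(3))*exp(-6)/2.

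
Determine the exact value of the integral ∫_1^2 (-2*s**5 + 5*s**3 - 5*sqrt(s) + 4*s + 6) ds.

157/12 - 20*sqrt(2)/3

By the power rule, an antiderivative is F(s) = -s**6/3 + 5*s**4/4 - 10*s**(3/2)/3 + 2*s**2 + 6*s.
Then F(2) - F(1) = (56/3 - 20*sqrt(2)/3) - (67/12) = 157/12 - 20*sqrt(2)/3.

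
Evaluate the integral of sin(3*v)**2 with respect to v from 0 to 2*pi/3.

Use the identity sin^2(3*v) = (1 - cos(6*v))/2.
An antiderivative is F(v) = v/2 - sin(6*v)/12.
Then F(2*pi/3) - F(0) = (pi/3) - (0) = pi/3.

pi/3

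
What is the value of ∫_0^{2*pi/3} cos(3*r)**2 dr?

pi/3

Use the identity cos^2(3*r) = (1 + cos(6*r))/2.
An antiderivative is F(r) = r/2 + sin(6*r)/12.
Then F(2*pi/3) - F(0) = (pi/3) - (0) = pi/3.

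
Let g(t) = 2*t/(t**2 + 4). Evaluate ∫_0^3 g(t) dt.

log(13/4)

Let u = t**2 + 4, so du = 2*t dt. When t = 0, u = 4; when t = 3, u = 13.
The integral becomes ∫ 1/u du from 4 to 13, with antiderivative log(u).
Back in t: F(t) = log(t**2 + 4).
Then F(3) - F(0) = (log(13)) - (log(4)) = log(13/4).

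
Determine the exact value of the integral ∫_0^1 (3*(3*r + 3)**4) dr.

7533/5

Let u = 3*r + 3, so du = 3 dr. When r = 0, u = 3; when r = 1, u = 6.
The integral becomes ∫ u**4 du from 3 to 6, with antiderivative u**5/5.
Back in r: F(r) = (3*r + 3)**5/5.
Then F(1) - F(0) = (7776/5) - (243/5) = 7533/5.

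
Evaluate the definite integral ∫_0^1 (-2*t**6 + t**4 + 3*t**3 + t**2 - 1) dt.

By the power rule, an antiderivative is F(t) = -2*t**7/7 + t**5/5 + 3*t**4/4 + t**3/3 - t.
Then F(1) - F(0) = (-1/420) - (0) = -1/420.

-1/420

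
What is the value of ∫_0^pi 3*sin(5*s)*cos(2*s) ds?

Use the identity sin(5*s)cos(2*s) = [sin(7*s) + sin(3*s)]/2.
An antiderivative is F(s) = -cos(3*s)/2 - 3*cos(7*s)/14.
Then F(pi) - F(0) = (5/7) - (-5/7) = 10/7.

10/7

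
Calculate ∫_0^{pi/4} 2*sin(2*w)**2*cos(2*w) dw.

1/3

Let u = sin(2*w), so du = 2*cos(2*w) dw. When w = 0, u = 0; when w = pi/4, u = 1.
The integral becomes ∫ u**2 du from 0 to 1, with antiderivative u**3/3.
Back in w: F(w) = sin(2*w)**3/3.
Then F(pi/4) - F(0) = (1/3) - (0) = 1/3.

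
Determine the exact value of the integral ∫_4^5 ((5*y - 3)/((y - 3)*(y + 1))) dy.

Factor the denominator: y**2 - 2*y - 3 = (y + 1)(y - 3).
Partial fractions: (5*y - 3)/((y - 3)*(y + 1)) = 2/(y + 1) + 3/(y - 3).
An antiderivative is F(y) = 3*log(y - 3) + 2*log(y + 1).
Then F(5) - F(4) = (2*log(3) + 5*log(2)) - (log(25)) = -2*log(5) + 2*log(3) + 5*log(2).

-2*log(5) + 2*log(3) + 5*log(2)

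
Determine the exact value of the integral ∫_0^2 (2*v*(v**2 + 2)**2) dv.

Let u = v**2 + 2, so du = 2*v dv. When v = 0, u = 2; when v = 2, u = 6.
The integral becomes ∫ u**2 du from 2 to 6, with antiderivative u**3/3.
Back in v: F(v) = (v**2 + 2)**3/3.
Then F(2) - F(0) = (72) - (8/3) = 208/3.

208/3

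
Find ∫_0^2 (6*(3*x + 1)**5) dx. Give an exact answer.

39216

Let u = 3*x + 1, so du = 3 dx. When x = 0, u = 1; when x = 2, u = 7.
The integral becomes 2·∫ u**5 du from 1 to 7, with antiderivative u**6/3.
Back in x: F(x) = (3*x + 1)**6/3.
Then F(2) - F(0) = (117649/3) - (1/3) = 39216.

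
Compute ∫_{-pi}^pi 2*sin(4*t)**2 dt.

Use the identity sin^2(4*t) = (1 - cos(8*t))/2.
An antiderivative is F(t) = t - sin(8*t)/8.
Then F(pi) - F(-pi) = (pi) - (-pi) = 2*pi.

2*pi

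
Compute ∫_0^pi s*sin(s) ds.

pi

Integrate by parts once (u = s, dv = sin(s) ds).
An antiderivative is F(s) = -s*cos(s) + sin(s).
Then F(pi) - F(0) = (pi) - (0) = pi.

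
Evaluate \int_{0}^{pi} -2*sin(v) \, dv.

-4

An antiderivative is F(v) = 2*cos(v).
Then F(pi) - F(0) = (-2) - (2) = -4.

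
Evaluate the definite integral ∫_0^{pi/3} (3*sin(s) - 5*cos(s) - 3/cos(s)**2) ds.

An antiderivative is F(s) = -5*sin(s) - 3*cos(s) - 3*tan(s).
Then F(pi/3) - F(0) = (-11*sqrt(3)/2 - 3/2) - (-3) = 3/2 - 11*sqrt(3)/2.

3/2 - 11*sqrt(3)/2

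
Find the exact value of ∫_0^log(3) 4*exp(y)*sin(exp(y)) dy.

4*cos(1) - 4*cos(3)

Let u = exp(y), so du = exp(y) dy. When y = 0, u = 1; when y = log(3), u = 3.
The integral becomes 4·∫ sin(u) du from 1 to 3, with antiderivative -4*cos(u).
Back in y: F(y) = -4*cos(exp(y)).
Then F(log(3)) - F(0) = (-4*cos(3)) - (-4*cos(1)) = 4*cos(1) - 4*cos(3).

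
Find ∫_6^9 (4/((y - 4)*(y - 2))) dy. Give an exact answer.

Factor the denominator: y**2 - 6*y + 8 = (y - 2)(y - 4).
Partial fractions: 4/((y - 4)*(y - 2)) = -2/(y - 2) + 2/(y - 4).
An antiderivative is F(y) = 2*log(y - 4) - 2*log(y - 2).
Then F(9) - F(6) = (log(25/49)) - (-log(4)) = log(100/49).

log(100/49)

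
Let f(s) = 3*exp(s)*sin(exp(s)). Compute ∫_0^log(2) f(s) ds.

-3*cos(2) + 3*cos(1)

Let u = exp(s), so du = exp(s) ds. When s = 0, u = 1; when s = log(2), u = 2.
The integral becomes 3·∫ sin(u) du from 1 to 2, with antiderivative -3*cos(u).
Back in s: F(s) = -3*cos(exp(s)).
Then F(log(2)) - F(0) = (-3*cos(2)) - (-3*cos(1)) = -3*cos(2) + 3*cos(1).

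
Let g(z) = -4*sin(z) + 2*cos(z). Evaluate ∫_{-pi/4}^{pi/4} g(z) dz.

An antiderivative is F(z) = 2*sin(z) + 4*cos(z).
Then F(pi/4) - F(-pi/4) = (3*sqrt(2)) - (sqrt(2)) = 2*sqrt(2).

2*sqrt(2)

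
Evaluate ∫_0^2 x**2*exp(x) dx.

Integrate by parts twice (u = x^2, dv = exp(x) dx).
An antiderivative is F(x) = (x**2 - 2*x + 2)*exp(x).
Then F(2) - F(0) = (2*exp(2)) - (2) = -2 + 2*exp(2).

-2 + 2*exp(2)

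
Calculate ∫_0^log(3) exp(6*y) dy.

364/3

Let u = exp(y), so du = exp(y) dy. When y = 0, u = 1; when y = log(3), u = 3.
The integral becomes ∫ u**5 du from 1 to 3, with antiderivative u**6/6.
Back in y: F(y) = exp(6*y)/6.
Then F(log(3)) - F(0) = (243/2) - (1/6) = 364/3.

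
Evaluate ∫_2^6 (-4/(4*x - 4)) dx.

-log(5)

An antiderivative is F(x) = -log(4*x - 4).
Then F(6) - F(2) = (-log(20)) - (-log(4)) = -log(5).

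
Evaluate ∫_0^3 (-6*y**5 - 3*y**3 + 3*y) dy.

-3105/4

By the power rule, an antiderivative is F(y) = -y**6 - 3*y**4/4 + 3*y**2/2.
Then F(3) - F(0) = (-3105/4) - (0) = -3105/4.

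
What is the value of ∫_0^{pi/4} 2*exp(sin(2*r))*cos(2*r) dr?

-1 + E

Let u = sin(2*r), so du = 2*cos(2*r) dr. When r = 0, u = 0; when r = pi/4, u = 1.
The integral becomes ∫ exp(u) du from 0 to 1, with antiderivative exp(u).
Back in r: F(r) = exp(sin(2*r)).
Then F(pi/4) - F(0) = (E) - (1) = -1 + E.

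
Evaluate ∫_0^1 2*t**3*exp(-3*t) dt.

Integrate by parts 3 times (u = t^3, dv = 2*exp(-3*t) dt).
An antiderivative is F(t) = (-18*t**3 - 18*t**2 - 12*t - 4)*exp(-3*t)/27.
Then F(1) - F(0) = (-52*exp(-3)/27) - (-4/27) = 4/27 - 52*exp(-3)/27.

4/27 - 52*exp(-3)/27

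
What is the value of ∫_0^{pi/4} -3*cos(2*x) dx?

-3/2

An antiderivative is F(x) = -3*sin(2*x)/2.
Then F(pi/4) - F(0) = (-3/2) - (0) = -3/2.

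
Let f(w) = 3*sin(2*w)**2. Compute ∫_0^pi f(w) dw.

3*pi/2

Use the identity sin^2(2*w) = (1 - cos(4*w))/2.
An antiderivative is F(w) = 3*w/2 - 3*sin(4*w)/8.
Then F(pi) - F(0) = (3*pi/2) - (0) = 3*pi/2.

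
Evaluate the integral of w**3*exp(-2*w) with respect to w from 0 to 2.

Integrate by parts 3 times (u = w^3, dv = exp(-2*w) dw).
An antiderivative is F(w) = (-4*w**3 - 6*w**2 - 6*w - 3)*exp(-2*w)/8.
Then F(2) - F(0) = (-71*exp(-4)/8) - (-3/8) = 3/8 - 71*exp(-4)/8.

3/8 - 71*exp(-4)/8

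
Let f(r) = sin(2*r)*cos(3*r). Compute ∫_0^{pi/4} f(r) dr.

Use the identity sin(2*r)cos(3*r) = [sin(5*r) + sin(-r)]/2.
An antiderivative is F(r) = cos(r)/2 - cos(5*r)/10.
Then F(pi/4) - F(0) = (3*sqrt(2)/10) - (2/5) = -2/5 + 3*sqrt(2)/10.

-2/5 + 3*sqrt(2)/10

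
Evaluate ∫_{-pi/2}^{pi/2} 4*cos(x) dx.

An antiderivative is F(x) = 4*sin(x).
Then F(pi/2) - F(-pi/2) = (4) - (-4) = 8.

8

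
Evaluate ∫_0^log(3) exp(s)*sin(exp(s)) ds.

cos(1) - cos(3)

Let u = exp(s), so du = exp(s) ds. When s = 0, u = 1; when s = log(3), u = 3.
The integral becomes ∫ sin(u) du from 1 to 3, with antiderivative -cos(u).
Back in s: F(s) = -cos(exp(s)).
Then F(log(3)) - F(0) = (-cos(3)) - (-cos(1)) = cos(1) - cos(3).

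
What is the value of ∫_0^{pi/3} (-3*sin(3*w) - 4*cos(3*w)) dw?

-2

An antiderivative is F(w) = -4*sin(3*w)/3 + cos(3*w).
Then F(pi/3) - F(0) = (-1) - (1) = -2.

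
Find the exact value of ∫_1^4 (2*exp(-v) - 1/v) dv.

An antiderivative is F(v) = -log(v) - 2*exp(-v).
Then F(4) - F(1) = ((-log(4**exp(4)) - 2)*exp(-4)) - (-2*exp(-1)) = (-log(4**exp(4)) - 2 + 2*exp(3))*exp(-4).

(-log(4**exp(4)) - 2 + 2*exp(3))*exp(-4)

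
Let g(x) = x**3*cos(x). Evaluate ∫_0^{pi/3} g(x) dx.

-sqrt(3)*pi + sqrt(3)*pi**3/54 + pi**2/6 + 3

Integrate by parts 3 times (u = x^3, dv = cos(x) dx).
An antiderivative is F(x) = x**3*sin(x) + 3*x**2*cos(x) - 6*x*sin(x) - 6*cos(x).
Then F(pi/3) - F(0) = (-sqrt(3)*pi - 3 + sqrt(3)*pi**3/54 + pi**2/6) - (-6) = -sqrt(3)*pi + sqrt(3)*pi**3/54 + pi**2/6 + 3.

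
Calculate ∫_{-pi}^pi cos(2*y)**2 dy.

pi

Use the identity cos^2(2*y) = (1 + cos(4*y))/2.
An antiderivative is F(y) = y/2 + sin(4*y)/8.
Then F(pi) - F(-pi) = (pi/2) - (-pi/2) = pi.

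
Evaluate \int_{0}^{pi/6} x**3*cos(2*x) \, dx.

Integrate by parts 3 times (u = x^3, dv = cos(2*x) dx).
An antiderivative is F(x) = x**3*sin(2*x)/2 + 3*x**2*cos(2*x)/4 - 3*x*sin(2*x)/4 - 3*cos(2*x)/8.
Then F(pi/6) - F(0) = (-sqrt(3)*pi/16 - 3/16 + sqrt(3)*pi**3/864 + pi**2/96) - (-3/8) = -sqrt(3)*pi/16 + sqrt(3)*pi**3/864 + pi**2/96 + 3/16.

-sqrt(3)*pi/16 + sqrt(3)*pi**3/864 + pi**2/96 + 3/16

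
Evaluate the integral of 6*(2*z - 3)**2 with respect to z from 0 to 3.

54

Let u = 2*z - 3, so du = 2 dz. When z = 0, u = -3; when z = 3, u = 3.
The integral becomes 3·∫ u**2 du from -3 to 3, with antiderivative u**3.
Back in z: F(z) = (2*z - 3)**3.
Then F(3) - F(0) = (27) - (-27) = 54.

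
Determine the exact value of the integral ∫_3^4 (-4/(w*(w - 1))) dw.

Factor the denominator: w**2 - w = w(w - 1).
Partial fractions: -4/(w*(w - 1)) = 4/w - 4/(w - 1).
An antiderivative is F(w) = 4*log(w) - 4*log(w - 1).
Then F(4) - F(3) = (-4*log(3) + 8*log(2)) - (log(81/16)) = -8*log(3) + 12*log(2).

-8*log(3) + 12*log(2)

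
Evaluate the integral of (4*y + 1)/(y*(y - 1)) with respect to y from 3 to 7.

Factor the denominator: y**2 - y = y(y - 1).
Partial fractions: (4*y + 1)/(y*(y - 1)) = -1/y + 5/(y - 1).
An antiderivative is F(y) = -log(y) + 5*log(y - 1).
Then F(7) - F(3) = (-log(7) + 5*log(2) + 5*log(3)) - (log(32/3)) = -log(7) + 6*log(3).

-log(7) + 6*log(3)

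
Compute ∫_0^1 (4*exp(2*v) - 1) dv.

An antiderivative is F(v) = 2*exp(2*v) - v.
Then F(1) - F(0) = (-1 + 2*exp(2)) - (2) = -3 + 2*exp(2).

-3 + 2*exp(2)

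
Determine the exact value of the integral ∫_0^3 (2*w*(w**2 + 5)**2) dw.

873

Let u = w**2 + 5, so du = 2*w dw. When w = 0, u = 5; when w = 3, u = 14.
The integral becomes ∫ u**2 du from 5 to 14, with antiderivative u**3/3.
Back in w: F(w) = (w**2 + 5)**3/3.
Then F(3) - F(0) = (2744/3) - (125/3) = 873.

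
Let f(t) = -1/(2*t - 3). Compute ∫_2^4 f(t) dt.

-log(5)/2

An antiderivative is F(t) = -log(2*t - 3)/2.
Then F(4) - F(2) = (-log(5)/2) - (0) = -log(5)/2.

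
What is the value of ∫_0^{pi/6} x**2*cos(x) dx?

-1 + pi**2/72 + sqrt(3)*pi/6

Integrate by parts twice (u = x^2, dv = cos(x) dx).
An antiderivative is F(x) = x**2*sin(x) + 2*x*cos(x) - 2*sin(x).
Then F(pi/6) - F(0) = (-1 + pi**2/72 + sqrt(3)*pi/6) - (0) = -1 + pi**2/72 + sqrt(3)*pi/6.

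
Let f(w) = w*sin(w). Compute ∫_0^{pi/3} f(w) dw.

Integrate by parts once (u = w, dv = sin(w) dw).
An antiderivative is F(w) = -w*cos(w) + sin(w).
Then F(pi/3) - F(0) = (-pi/6 + sqrt(3)/2) - (0) = -pi/6 + sqrt(3)/2.

-pi/6 + sqrt(3)/2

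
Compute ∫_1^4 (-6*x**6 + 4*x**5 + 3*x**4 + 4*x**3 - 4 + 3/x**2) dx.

-1463493/140

By the power rule, an antiderivative is F(x) = -6*x**7/7 + 2*x**6/3 + 3*x**5/5 + x**4 - 4*x - 3/x.
Then F(4) - F(1) = (-4392827/420) - (-587/105) = -1463493/140.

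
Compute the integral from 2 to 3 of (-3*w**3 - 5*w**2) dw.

By the power rule, an antiderivative is F(w) = -3*w**4/4 - 5*w**3/3.
Then F(3) - F(2) = (-423/4) - (-76/3) = -965/12.

-965/12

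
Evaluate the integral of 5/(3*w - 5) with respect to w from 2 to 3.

10*log(2)/3

An antiderivative is F(w) = 5*log(3*w - 5)/3.
Then F(3) - F(2) = (10*log(2)/3) - (0) = 10*log(2)/3.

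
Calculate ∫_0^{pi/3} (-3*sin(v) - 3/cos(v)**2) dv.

-3*sqrt(3) - 3/2

An antiderivative is F(v) = 3*cos(v) - 3*tan(v).
Then F(pi/3) - F(0) = (3/2 - 3*sqrt(3)) - (3) = -3*sqrt(3) - 3/2.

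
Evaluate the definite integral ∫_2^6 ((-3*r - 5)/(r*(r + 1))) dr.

-7*log(3) + 2*log(7)

Factor the denominator: r**2 + r = (r + 1)r.
Partial fractions: (-3*r - 5)/(r*(r + 1)) = 2/(r + 1) - 5/r.
An antiderivative is F(r) = -5*log(r) + 2*log(r + 1).
Then F(6) - F(2) = (-5*log(3) - 5*log(2) + 2*log(7)) - (log(9/32)) = -7*log(3) + 2*log(7).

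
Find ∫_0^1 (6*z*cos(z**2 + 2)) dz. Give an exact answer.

-3*sin(2) + 3*sin(3)

Let u = z**2 + 2, so du = 2*z dz. When z = 0, u = 2; when z = 1, u = 3.
The integral becomes 3·∫ cos(u) du from 2 to 3, with antiderivative 3*sin(u).
Back in z: F(z) = 3*sin(z**2 + 2).
Then F(1) - F(0) = (3*sin(3)) - (3*sin(2)) = -3*sin(2) + 3*sin(3).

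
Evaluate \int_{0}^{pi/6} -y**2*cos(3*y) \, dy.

Integrate by parts twice (u = y^2, dv = -cos(3*y) dy).
An antiderivative is F(y) = -y**2*sin(3*y)/3 - 2*y*cos(3*y)/9 + 2*sin(3*y)/27.
Then F(pi/6) - F(0) = (2/27 - pi**2/108) - (0) = 2/27 - pi**2/108.

2/27 - pi**2/108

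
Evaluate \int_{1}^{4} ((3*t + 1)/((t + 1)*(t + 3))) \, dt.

-7*log(2) - log(5) + 4*log(7)

Factor the denominator: t**2 + 4*t + 3 = (t + 3)(t + 1).
Partial fractions: (3*t + 1)/((t + 1)*(t + 3)) = 4/(t + 3) - 1/(t + 1).
An antiderivative is F(t) = -log(t + 1) + 4*log(t + 3).
Then F(4) - F(1) = (-log(5) + 4*log(7)) - (7*log(2)) = -7*log(2) - log(5) + 4*log(7).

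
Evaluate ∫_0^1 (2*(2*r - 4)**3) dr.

Let u = 2*r - 4, so du = 2 dr. When r = 0, u = -4; when r = 1, u = -2.
The integral becomes ∫ u**3 du from -4 to -2, with antiderivative u**4/4.
Back in r: F(r) = (2*r - 4)**4/4.
Then F(1) - F(0) = (4) - (64) = -60.

-60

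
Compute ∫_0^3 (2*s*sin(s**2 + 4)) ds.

-cos(13) + cos(4)

Let u = s**2 + 4, so du = 2*s ds. When s = 0, u = 4; when s = 3, u = 13.
The integral becomes ∫ sin(u) du from 4 to 13, with antiderivative -cos(u).
Back in s: F(s) = -cos(s**2 + 4).
Then F(3) - F(0) = (-cos(13)) - (-cos(4)) = -cos(13) + cos(4).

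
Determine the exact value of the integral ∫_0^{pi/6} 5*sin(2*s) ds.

5/4

An antiderivative is F(s) = -5*cos(2*s)/2.
Then F(pi/6) - F(0) = (-5/4) - (-5/2) = 5/4.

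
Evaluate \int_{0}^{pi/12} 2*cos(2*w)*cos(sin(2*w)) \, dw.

sin(1/2)

Let u = sin(2*w), so du = 2*cos(2*w) dw. When w = 0, u = 0; when w = pi/12, u = 1/2.
The integral becomes ∫ cos(u) du from 0 to 1/2, with antiderivative sin(u).
Back in w: F(w) = sin(sin(2*w)).
Then F(pi/12) - F(0) = (sin(1/2)) - (0) = sin(1/2).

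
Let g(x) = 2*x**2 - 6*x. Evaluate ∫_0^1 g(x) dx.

By the power rule, an antiderivative is F(x) = 2*x**3/3 - 3*x**2.
Then F(1) - F(0) = (-7/3) - (0) = -7/3.

-7/3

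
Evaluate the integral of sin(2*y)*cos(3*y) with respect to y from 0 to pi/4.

Use the identity sin(2*y)cos(3*y) = [sin(5*y) + sin(-y)]/2.
An antiderivative is F(y) = cos(y)/2 - cos(5*y)/10.
Then F(pi/4) - F(0) = (3*sqrt(2)/10) - (2/5) = -2/5 + 3*sqrt(2)/10.

-2/5 + 3*sqrt(2)/10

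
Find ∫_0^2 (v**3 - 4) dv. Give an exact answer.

-4

By the power rule, an antiderivative is F(v) = v**4/4 - 4*v.
Then F(2) - F(0) = (-4) - (0) = -4.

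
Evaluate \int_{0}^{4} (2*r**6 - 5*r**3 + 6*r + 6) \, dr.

By the power rule, an antiderivative is F(r) = 2*r**7/7 - 5*r**4/4 + 3*r**2 + 6*r.
Then F(4) - F(0) = (31032/7) - (0) = 31032/7.

31032/7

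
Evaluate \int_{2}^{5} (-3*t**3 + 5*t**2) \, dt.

-1047/4

By the power rule, an antiderivative is F(t) = -3*t**4/4 + 5*t**3/3.
Then F(5) - F(2) = (-3125/12) - (4/3) = -1047/4.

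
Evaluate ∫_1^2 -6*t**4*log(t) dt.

186/25 - 192*log(2)/5

Integrate by parts once (u = ln t, dv = -6*t**4 dt).
An antiderivative is F(t) = -6*t**5*(5*log(t) - 1)/25.
Then F(2) - F(1) = (192/25 - 192*log(2)/5) - (6/25) = 186/25 - 192*log(2)/5.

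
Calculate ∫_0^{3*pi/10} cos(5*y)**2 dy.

Use the identity cos^2(5*y) = (1 + cos(10*y))/2.
An antiderivative is F(y) = y/2 + sin(10*y)/20.
Then F(3*pi/10) - F(0) = (3*pi/20) - (0) = 3*pi/20.

3*pi/20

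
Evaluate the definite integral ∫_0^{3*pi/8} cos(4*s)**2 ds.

Use the identity cos^2(4*s) = (1 + cos(8*s))/2.
An antiderivative is F(s) = s/2 + sin(8*s)/16.
Then F(3*pi/8) - F(0) = (3*pi/16) - (0) = 3*pi/16.

3*pi/16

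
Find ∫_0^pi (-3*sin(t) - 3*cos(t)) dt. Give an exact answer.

An antiderivative is F(t) = -3*sin(t) + 3*cos(t).
Then F(pi) - F(0) = (-3) - (3) = -6.

-6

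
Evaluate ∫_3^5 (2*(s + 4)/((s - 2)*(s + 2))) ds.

Factor the denominator: s**2 - 4 = (s + 2)(s - 2).
Partial fractions: 2*(s + 4)/((s - 2)*(s + 2)) = -1/(s + 2) + 3/(s - 2).
An antiderivative is F(s) = 3*log(s - 2) - log(s + 2).
Then F(5) - F(3) = (log(27/7)) - (-log(5)) = -log(7) + log(5) + 3*log(3).

-log(7) + log(5) + 3*log(3)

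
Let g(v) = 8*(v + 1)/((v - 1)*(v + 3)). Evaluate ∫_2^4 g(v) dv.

-4*log(5) + 4*log(3) + 4*log(7)

Factor the denominator: v**2 + 2*v - 3 = (v + 3)(v - 1).
Partial fractions: 8*(v + 1)/((v - 1)*(v + 3)) = 4/(v + 3) + 4/(v - 1).
An antiderivative is F(v) = 4*log(v - 1) + 4*log(v + 3).
Then F(4) - F(2) = (4*log(3) + 4*log(7)) - (4*log(5)) = -4*log(5) + 4*log(3) + 4*log(7).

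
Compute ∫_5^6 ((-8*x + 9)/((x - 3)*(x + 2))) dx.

-12*log(2) - 3*log(3) + 5*log(7)

Factor the denominator: x**2 - x - 6 = (x + 2)(x - 3).
Partial fractions: (-8*x + 9)/((x - 3)*(x + 2)) = -5/(x + 2) - 3/(x - 3).
An antiderivative is F(x) = -3*log(x - 3) - 5*log(x + 2).
Then F(6) - F(5) = (-15*log(2) - 3*log(3)) - (-5*log(7) - 3*log(2)) = -12*log(2) - 3*log(3) + 5*log(7).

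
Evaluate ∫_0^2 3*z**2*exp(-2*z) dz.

3/4 - 39*exp(-4)/4

Integrate by parts twice (u = z^2, dv = 3*exp(-2*z) dz).
An antiderivative is F(z) = (-6*z**2 - 6*z - 3)*exp(-2*z)/4.
Then F(2) - F(0) = (-39*exp(-4)/4) - (-3/4) = 3/4 - 39*exp(-4)/4.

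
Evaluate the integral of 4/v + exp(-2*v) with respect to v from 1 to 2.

An antiderivative is F(v) = 4*log(v) - exp(-2*v)/2.
Then F(2) - F(1) = (-exp(-4)/2 + 4*log(2)) - (-exp(-2)/2) = (-1 + exp(2) + 8*exp(4)*log(2))*exp(-4)/2.

(-1 + exp(2) + 8*exp(4)*log(2))*exp(-4)/2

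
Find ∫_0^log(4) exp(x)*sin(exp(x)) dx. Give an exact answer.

Let u = exp(x), so du = exp(x) dx. When x = 0, u = 1; when x = log(4), u = 4.
The integral becomes ∫ sin(u) du from 1 to 4, with antiderivative -cos(u).
Back in x: F(x) = -cos(exp(x)).
Then F(log(4)) - F(0) = (-cos(4)) - (-cos(1)) = cos(1) - cos(4).

cos(1) - cos(4)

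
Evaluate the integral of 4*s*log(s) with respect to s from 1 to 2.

Integrate by parts once (u = ln s, dv = 4*s ds).
An antiderivative is F(s) = s**2*(2*log(s) - 1).
Then F(2) - F(1) = (-4 + 8*log(2)) - (-1) = -3 + 8*log(2).

-3 + 8*log(2)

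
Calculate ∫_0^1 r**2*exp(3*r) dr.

Integrate by parts twice (u = r^2, dv = exp(3*r) dr).
An antiderivative is F(r) = (9*r**2 - 6*r + 2)*exp(3*r)/27.
Then F(1) - F(0) = (5*exp(3)/27) - (2/27) = -2/27 + 5*exp(3)/27.

-2/27 + 5*exp(3)/27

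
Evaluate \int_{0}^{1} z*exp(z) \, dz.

1

Integrate by parts once (u = z, dv = exp(z) dz).
An antiderivative is F(z) = (z - 1)*exp(z).
Then F(1) - F(0) = (0) - (-1) = 1.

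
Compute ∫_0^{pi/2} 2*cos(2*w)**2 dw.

Use the identity cos^2(2*w) = (1 + cos(4*w))/2.
An antiderivative is F(w) = w + sin(4*w)/4.
Then F(pi/2) - F(0) = (pi/2) - (0) = pi/2.

pi/2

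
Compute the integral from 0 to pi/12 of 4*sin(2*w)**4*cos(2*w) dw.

Let u = sin(2*w), so du = 2*cos(2*w) dw. When w = 0, u = 0; when w = pi/12, u = 1/2.
The integral becomes 2·∫ u**4 du from 0 to 1/2, with antiderivative 2*u**5/5.
Back in w: F(w) = 2*sin(2*w)**5/5.
Then F(pi/12) - F(0) = (1/80) - (0) = 1/80.

1/80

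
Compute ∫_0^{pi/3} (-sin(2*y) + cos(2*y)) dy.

An antiderivative is F(y) = sin(2*y)/2 + cos(2*y)/2.
Then F(pi/3) - F(0) = (-1/4 + sqrt(3)/4) - (1/2) = -3/4 + sqrt(3)/4.

-3/4 + sqrt(3)/4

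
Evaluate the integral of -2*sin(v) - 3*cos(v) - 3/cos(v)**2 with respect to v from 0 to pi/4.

-5 - sqrt(2)/2

An antiderivative is F(v) = -3*sin(v) + 2*cos(v) - 3*tan(v).
Then F(pi/4) - F(0) = (-3 - sqrt(2)/2) - (2) = -5 - sqrt(2)/2.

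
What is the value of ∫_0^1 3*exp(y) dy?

An antiderivative is F(y) = 3*exp(y).
Then F(1) - F(0) = (3*E) - (3) = -3 + 3*E.

-3 + 3*E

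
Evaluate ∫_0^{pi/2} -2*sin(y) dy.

-2

An antiderivative is F(y) = 2*cos(y).
Then F(pi/2) - F(0) = (0) - (2) = -2.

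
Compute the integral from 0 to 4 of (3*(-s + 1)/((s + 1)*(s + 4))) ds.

Factor the denominator: s**2 + 5*s + 4 = (s + 4)(s + 1).
Partial fractions: 3*(-s + 1)/((s + 1)*(s + 4)) = -5/(s + 4) + 2/(s + 1).
An antiderivative is F(s) = 2*log(s + 1) - 5*log(s + 4).
Then F(4) - F(0) = (-15*log(2) + 2*log(5)) - (-10*log(2)) = log(25/32).

log(25/32)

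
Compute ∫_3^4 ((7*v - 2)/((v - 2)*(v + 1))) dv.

Factor the denominator: v**2 - v - 2 = (v + 1)(v - 2).
Partial fractions: (7*v - 2)/((v - 2)*(v + 1)) = 3/(v + 1) + 4/(v - 2).
An antiderivative is F(v) = 4*log(v - 2) + 3*log(v + 1).
Then F(4) - F(3) = (4*log(2) + 3*log(5)) - (log(64)) = -2*log(2) + 3*log(5).

-2*log(2) + 3*log(5)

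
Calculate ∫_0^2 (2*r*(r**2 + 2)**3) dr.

Let u = r**2 + 2, so du = 2*r dr. When r = 0, u = 2; when r = 2, u = 6.
The integral becomes ∫ u**3 du from 2 to 6, with antiderivative u**4/4.
Back in r: F(r) = (r**2 + 2)**4/4.
Then F(2) - F(0) = (324) - (4) = 320.

320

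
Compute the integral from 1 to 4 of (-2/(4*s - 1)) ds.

An antiderivative is F(s) = -log(4*s - 1)/2.
Then F(4) - F(1) = (-log(15)/2) - (-log(3)/2) = -log(15)/2 + log(3)/2.

-log(15)/2 + log(3)/2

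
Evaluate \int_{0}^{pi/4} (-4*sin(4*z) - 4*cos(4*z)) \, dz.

An antiderivative is F(z) = -sin(4*z) + cos(4*z).
Then F(pi/4) - F(0) = (-1) - (1) = -2.

-2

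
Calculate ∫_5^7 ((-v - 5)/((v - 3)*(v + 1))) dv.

Factor the denominator: v**2 - 2*v - 3 = (v + 1)(v - 3).
Partial fractions: (-v - 5)/((v - 3)*(v + 1)) = 1/(v + 1) - 2/(v - 3).
An antiderivative is F(v) = -2*log(v - 3) + log(v + 1).
Then F(7) - F(5) = (-log(2)) - (log(3/2)) = -log(3).

-log(3)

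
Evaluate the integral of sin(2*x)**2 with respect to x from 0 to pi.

Use the identity sin^2(2*x) = (1 - cos(4*x))/2.
An antiderivative is F(x) = x/2 - sin(4*x)/8.
Then F(pi) - F(0) = (pi/2) - (0) = pi/2.

pi/2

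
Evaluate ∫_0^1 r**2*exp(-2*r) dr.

(-5 + exp(2))*exp(-2)/4

Integrate by parts twice (u = r^2, dv = exp(-2*r) dr).
An antiderivative is F(r) = (-2*r**2 - 2*r - 1)*exp(-2*r)/4.
Then F(1) - F(0) = (-5*exp(-2)/4) - (-1/4) = (-5 + exp(2))*exp(-2)/4.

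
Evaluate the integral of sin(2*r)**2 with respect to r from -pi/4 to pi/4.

pi/4

Use the identity sin^2(2*r) = (1 - cos(4*r))/2.
An antiderivative is F(r) = r/2 - sin(4*r)/8.
Then F(pi/4) - F(-pi/4) = (pi/8) - (-pi/8) = pi/4.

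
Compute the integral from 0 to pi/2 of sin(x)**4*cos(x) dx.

1/5

Let u = sin(x), so du = cos(x) dx. When x = 0, u = 0; when x = pi/2, u = 1.
The integral becomes ∫ u**4 du from 0 to 1, with antiderivative u**5/5.
Back in x: F(x) = sin(x)**5/5.
Then F(pi/2) - F(0) = (1/5) - (0) = 1/5.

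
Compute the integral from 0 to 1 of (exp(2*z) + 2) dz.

An antiderivative is F(z) = exp(2*z)/2 + 2*z.
Then F(1) - F(0) = (2 + exp(2)/2) - (1/2) = 3/2 + exp(2)/2.

3/2 + exp(2)/2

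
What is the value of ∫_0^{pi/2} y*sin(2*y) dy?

pi/4

Integrate by parts once (u = y, dv = sin(2*y) dy).
An antiderivative is F(y) = -y*cos(2*y)/2 + sin(2*y)/4.
Then F(pi/2) - F(0) = (pi/4) - (0) = pi/4.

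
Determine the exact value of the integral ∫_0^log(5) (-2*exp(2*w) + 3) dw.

An antiderivative is F(w) = -exp(2*w) + 3*w.
Then F(log(5)) - F(0) = (-25 + 3*log(5)) - (-1) = -24 + 3*log(5).

-24 + 3*log(5)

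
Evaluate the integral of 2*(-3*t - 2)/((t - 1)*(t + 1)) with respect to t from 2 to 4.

-4*log(3) - log(5)

Factor the denominator: t**2 - 1 = (t + 1)(t - 1).
Partial fractions: 2*(-3*t - 2)/((t - 1)*(t + 1)) = -1/(t + 1) - 5/(t - 1).
An antiderivative is F(t) = -5*log(t - 1) - log(t + 1).
Then F(4) - F(2) = (-5*log(3) - log(5)) - (-log(3)) = -4*log(3) - log(5).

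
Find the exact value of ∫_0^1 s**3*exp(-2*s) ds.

3/8 - 19*exp(-2)/8

Integrate by parts 3 times (u = s^3, dv = exp(-2*s) ds).
An antiderivative is F(s) = (-4*s**3 - 6*s**2 - 6*s - 3)*exp(-2*s)/8.
Then F(1) - F(0) = (-19*exp(-2)/8) - (-3/8) = 3/8 - 19*exp(-2)/8.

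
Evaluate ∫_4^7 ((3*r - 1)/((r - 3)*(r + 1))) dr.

Factor the denominator: r**2 - 2*r - 3 = (r + 1)(r - 3).
Partial fractions: (3*r - 1)/((r - 3)*(r + 1)) = 1/(r + 1) + 2/(r - 3).
An antiderivative is F(r) = 2*log(r - 3) + log(r + 1).
Then F(7) - F(4) = (7*log(2)) - (log(5)) = -log(5) + 7*log(2).

-log(5) + 7*log(2)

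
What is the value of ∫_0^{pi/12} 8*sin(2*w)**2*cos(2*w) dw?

1/6

Let u = sin(2*w), so du = 2*cos(2*w) dw. When w = 0, u = 0; when w = pi/12, u = 1/2.
The integral becomes 4·∫ u**2 du from 0 to 1/2, with antiderivative 4*u**3/3.
Back in w: F(w) = 4*sin(2*w)**3/3.
Then F(pi/12) - F(0) = (1/6) - (0) = 1/6.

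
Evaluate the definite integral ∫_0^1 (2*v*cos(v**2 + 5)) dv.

sin(6) - sin(5)

Let u = v**2 + 5, so du = 2*v dv. When v = 0, u = 5; when v = 1, u = 6.
The integral becomes ∫ cos(u) du from 5 to 6, with antiderivative sin(u).
Back in v: F(v) = sin(v**2 + 5).
Then F(1) - F(0) = (sin(6)) - (sin(5)) = sin(6) - sin(5).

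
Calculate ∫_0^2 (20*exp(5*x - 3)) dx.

-(4 - 4*exp(10))*exp(-3)

Let u = 5*x - 3, so du = 5 dx. When x = 0, u = -3; when x = 2, u = 7.
The integral becomes 4·∫ exp(u) du from -3 to 7, with antiderivative 4*exp(u).
Back in x: F(x) = 4*exp(5*x - 3).
Then F(2) - F(0) = (4*exp(7)) - (4*exp(-3)) = -(4 - 4*exp(10))*exp(-3).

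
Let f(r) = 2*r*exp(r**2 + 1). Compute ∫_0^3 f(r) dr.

Let u = r**2 + 1, so du = 2*r dr. When r = 0, u = 1; when r = 3, u = 10.
The integral becomes ∫ exp(u) du from 1 to 10, with antiderivative exp(u).
Back in r: F(r) = exp(r**2 + 1).
Then F(3) - F(0) = (exp(10)) - (exp(1)) = -exp(1) + exp(10).

-exp(1) + exp(10)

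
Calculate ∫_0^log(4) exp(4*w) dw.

Let u = exp(w), so du = exp(w) dw. When w = 0, u = 1; when w = log(4), u = 4.
The integral becomes ∫ u**3 du from 1 to 4, with antiderivative u**4/4.
Back in w: F(w) = exp(4*w)/4.
Then F(log(4)) - F(0) = (64) - (1/4) = 255/4.

255/4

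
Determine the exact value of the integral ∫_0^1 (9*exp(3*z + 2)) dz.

-3*(1 - exp(3))*exp(2)

Let u = 3*z + 2, so du = 3 dz. When z = 0, u = 2; when z = 1, u = 5.
The integral becomes 3·∫ exp(u) du from 2 to 5, with antiderivative 3*exp(u).
Back in z: F(z) = 3*exp(3*z + 2).
Then F(1) - F(0) = (3*exp(5)) - (3*exp(2)) = -3*(1 - exp(3))*exp(2).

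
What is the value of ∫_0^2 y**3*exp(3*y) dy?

Integrate by parts 3 times (u = y^3, dv = exp(3*y) dy).
An antiderivative is F(y) = (9*y**3 - 9*y**2 + 6*y - 2)*exp(3*y)/27.
Then F(2) - F(0) = (46*exp(6)/27) - (-2/27) = 2/27 + 46*exp(6)/27.

2/27 + 46*exp(6)/27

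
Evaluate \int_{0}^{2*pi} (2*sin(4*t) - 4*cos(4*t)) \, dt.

An antiderivative is F(t) = -sin(4*t) - cos(4*t)/2.
Then F(2*pi) - F(0) = (-1/2) - (-1/2) = 0.

0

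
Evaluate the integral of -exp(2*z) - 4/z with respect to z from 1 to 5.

-exp(10)/2 - 4*log(5) + exp(2)/2

An antiderivative is F(z) = -exp(2*z)/2 - 4*log(z).
Then F(5) - F(1) = (-exp(10)/2 - 4*log(5)) - (-exp(2)/2) = -exp(10)/2 - 4*log(5) + exp(2)/2.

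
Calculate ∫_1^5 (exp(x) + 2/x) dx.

-exp(1) + log(25) + exp(5)

An antiderivative is F(x) = exp(x) + 2*log(x).
Then F(5) - F(1) = (log(25) + exp(5)) - (exp(1)) = -exp(1) + log(25) + exp(5).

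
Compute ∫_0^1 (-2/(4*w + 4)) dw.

An antiderivative is F(w) = -log(4*w + 4)/2.
Then F(1) - F(0) = (-3*log(2)/2) - (-log(2)) = -log(2)/2.

-log(2)/2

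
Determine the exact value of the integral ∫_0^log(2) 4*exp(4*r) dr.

15

Let u = exp(r), so du = exp(r) dr. When r = 0, u = 1; when r = log(2), u = 2.
The integral becomes 4·∫ u**3 du from 1 to 2, with antiderivative u**4.
Back in r: F(r) = exp(4*r).
Then F(log(2)) - F(0) = (16) - (1) = 15.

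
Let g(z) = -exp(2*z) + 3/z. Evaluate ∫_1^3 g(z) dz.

An antiderivative is F(z) = -exp(2*z)/2 + 3*log(z).
Then F(3) - F(1) = (-exp(6)/2 + log(27)) - (-exp(2)/2) = -exp(6)/2 + log(27) + exp(2)/2.

-exp(6)/2 + log(27) + exp(2)/2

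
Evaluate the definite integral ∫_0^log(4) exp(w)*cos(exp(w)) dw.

Let u = exp(w), so du = exp(w) dw. When w = 0, u = 1; when w = log(4), u = 4.
The integral becomes ∫ cos(u) du from 1 to 4, with antiderivative sin(u).
Back in w: F(w) = sin(exp(w)).
Then F(log(4)) - F(0) = (sin(4)) - (sin(1)) = -sin(1) + sin(4).

-sin(1) + sin(4)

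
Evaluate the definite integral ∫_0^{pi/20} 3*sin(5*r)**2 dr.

-3/20 + 3*pi/40

Use the identity sin^2(5*r) = (1 - cos(10*r))/2.
An antiderivative is F(r) = 3*r/2 - 3*sin(10*r)/20.
Then F(pi/20) - F(0) = (-3/20 + 3*pi/40) - (0) = -3/20 + 3*pi/40.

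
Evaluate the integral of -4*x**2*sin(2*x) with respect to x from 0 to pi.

Integrate by parts twice (u = x^2, dv = -4*sin(2*x) dx).
An antiderivative is F(x) = 2*x**2*cos(2*x) - 2*x*sin(2*x) - cos(2*x).
Then F(pi) - F(0) = (-1 + 2*pi**2) - (-1) = 2*pi**2.

2*pi**2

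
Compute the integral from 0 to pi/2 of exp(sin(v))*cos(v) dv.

Let u = sin(v), so du = cos(v) dv. When v = 0, u = 0; when v = pi/2, u = 1.
The integral becomes ∫ exp(u) du from 0 to 1, with antiderivative exp(u).
Back in v: F(v) = exp(sin(v)).
Then F(pi/2) - F(0) = (E) - (1) = -1 + E.

-1 + E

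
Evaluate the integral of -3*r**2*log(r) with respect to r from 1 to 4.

Integrate by parts once (u = ln r, dv = -3*r**2 dr).
An antiderivative is F(r) = -r**3*(3*log(r) - 1)/3.
Then F(4) - F(1) = (64/3 - 128*log(2)) - (1/3) = 21 - 128*log(2).

21 - 128*log(2)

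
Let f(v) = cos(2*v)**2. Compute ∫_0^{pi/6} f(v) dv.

sqrt(3)/16 + pi/12

Use the identity cos^2(2*v) = (1 + cos(4*v))/2.
An antiderivative is F(v) = v/2 + sin(4*v)/8.
Then F(pi/6) - F(0) = (sqrt(3)/16 + pi/12) - (0) = sqrt(3)/16 + pi/12.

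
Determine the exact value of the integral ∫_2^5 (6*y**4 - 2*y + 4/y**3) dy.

By the power rule, an antiderivative is F(y) = 6*y**5/5 - y**2 - 2/y**2.
Then F(5) - F(2) = (93123/25) - (339/10) = 184551/50.

184551/50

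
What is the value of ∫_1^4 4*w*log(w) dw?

Integrate by parts once (u = ln w, dv = 4*w dw).
An antiderivative is F(w) = w**2*(2*log(w) - 1).
Then F(4) - F(1) = (-16 + 64*log(2)) - (-1) = -15 + 64*log(2).

-15 + 64*log(2)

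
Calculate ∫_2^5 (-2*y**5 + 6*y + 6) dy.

-5106

By the power rule, an antiderivative is F(y) = -y**6/3 + 3*y**2 + 6*y.
Then F(5) - F(2) = (-15310/3) - (8/3) = -5106.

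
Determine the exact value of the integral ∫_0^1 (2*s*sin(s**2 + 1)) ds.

Let u = s**2 + 1, so du = 2*s ds. When s = 0, u = 1; when s = 1, u = 2.
The integral becomes ∫ sin(u) du from 1 to 2, with antiderivative -cos(u).
Back in s: F(s) = -cos(s**2 + 1).
Then F(1) - F(0) = (-cos(2)) - (-cos(1)) = -cos(2) + cos(1).

-cos(2) + cos(1)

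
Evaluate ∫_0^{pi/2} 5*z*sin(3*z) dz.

-5/9

Integrate by parts once (u = z, dv = 5*sin(3*z) dz).
An antiderivative is F(z) = -5*z*cos(3*z)/3 + 5*sin(3*z)/9.
Then F(pi/2) - F(0) = (-5/9) - (0) = -5/9.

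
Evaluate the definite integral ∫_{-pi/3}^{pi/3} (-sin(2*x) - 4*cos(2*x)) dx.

-2*sqrt(3)

An antiderivative is F(x) = -2*sin(2*x) + cos(2*x)/2.
Then F(pi/3) - F(-pi/3) = (-sqrt(3) - 1/4) - (-1/4 + sqrt(3)) = -2*sqrt(3).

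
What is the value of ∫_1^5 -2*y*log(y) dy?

12 - 25*log(5)

Integrate by parts once (u = ln y, dv = -2*y dy).
An antiderivative is F(y) = -y**2*(2*log(y) - 1)/2.
Then F(5) - F(1) = (25/2 - 25*log(5)) - (1/2) = 12 - 25*log(5).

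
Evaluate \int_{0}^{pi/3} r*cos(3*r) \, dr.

-2/9

Integrate by parts once (u = r, dv = cos(3*r) dr).
An antiderivative is F(r) = r*sin(3*r)/3 + cos(3*r)/9.
Then F(pi/3) - F(0) = (-1/9) - (1/9) = -2/9.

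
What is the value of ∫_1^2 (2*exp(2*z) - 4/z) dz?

An antiderivative is F(z) = exp(2*z) - 4*log(z).
Then F(2) - F(1) = (-log(16) + exp(4)) - (exp(2)) = -exp(2) - log(16) + exp(4).

-exp(2) - log(16) + exp(4)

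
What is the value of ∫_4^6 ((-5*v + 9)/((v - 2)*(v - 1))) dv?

-4*log(5) - log(2) + 4*log(3)

Factor the denominator: v**2 - 3*v + 2 = (v - 1)(v - 2).
Partial fractions: (-5*v + 9)/((v - 2)*(v - 1)) = -4/(v - 1) - 1/(v - 2).
An antiderivative is F(v) = -log(v - 2) - 4*log(v - 1).
Then F(6) - F(4) = (-4*log(5) - 2*log(2)) - (-4*log(3) - log(2)) = -4*log(5) - log(2) + 4*log(3).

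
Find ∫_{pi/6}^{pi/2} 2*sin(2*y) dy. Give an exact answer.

3/2

An antiderivative is F(y) = -cos(2*y).
Then F(pi/2) - F(pi/6) = (1) - (-1/2) = 3/2.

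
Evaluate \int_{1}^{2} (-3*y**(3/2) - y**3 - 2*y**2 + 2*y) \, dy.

-24*sqrt(2)/5 - 253/60

By the power rule, an antiderivative is F(y) = -6*y**(5/2)/5 - y**4/4 - 2*y**3/3 + y**2.
Then F(2) - F(1) = (-24*sqrt(2)/5 - 16/3) - (-67/60) = -24*sqrt(2)/5 - 253/60.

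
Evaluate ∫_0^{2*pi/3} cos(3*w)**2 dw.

Use the identity cos^2(3*w) = (1 + cos(6*w))/2.
An antiderivative is F(w) = w/2 + sin(6*w)/12.
Then F(2*pi/3) - F(0) = (pi/3) - (0) = pi/3.

pi/3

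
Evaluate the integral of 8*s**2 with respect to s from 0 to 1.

8/3

Let u = 2*s, so du = 2 ds. When s = 0, u = 0; when s = 1, u = 2.
The integral becomes ∫ u**2 du from 0 to 2, with antiderivative u**3/3.
Back in s: F(s) = 8*s**3/3.
Then F(1) - F(0) = (8/3) - (0) = 8/3.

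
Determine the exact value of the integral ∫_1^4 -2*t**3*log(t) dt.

Integrate by parts once (u = ln t, dv = -2*t**3 dt).
An antiderivative is F(t) = -t**4*(4*log(t) - 1)/8.
Then F(4) - F(1) = (32 - 256*log(2)) - (1/8) = 255/8 - 256*log(2).

255/8 - 256*log(2)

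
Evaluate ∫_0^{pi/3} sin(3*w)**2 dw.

Use the identity sin^2(3*w) = (1 - cos(6*w))/2.
An antiderivative is F(w) = w/2 - sin(6*w)/12.
Then F(pi/3) - F(0) = (pi/6) - (0) = pi/6.

pi/6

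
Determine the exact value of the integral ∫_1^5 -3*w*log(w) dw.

18 - 75*log(5)/2

Integrate by parts once (u = ln w, dv = -3*w dw).
An antiderivative is F(w) = -3*w**2*(2*log(w) - 1)/4.
Then F(5) - F(1) = (75/4 - 75*log(5)/2) - (3/4) = 18 - 75*log(5)/2.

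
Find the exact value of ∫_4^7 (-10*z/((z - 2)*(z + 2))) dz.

Factor the denominator: z**2 - 4 = (z + 2)(z - 2).
Partial fractions: -10*z/((z - 2)*(z + 2)) = -5/(z + 2) - 5/(z - 2).
An antiderivative is F(z) = -5*log(z - 2) - 5*log(z + 2).
Then F(7) - F(4) = (-10*log(3) - 5*log(5)) - (-10*log(2) - 5*log(3)) = -5*log(5) - 5*log(3) + 10*log(2).

-5*log(5) - 5*log(3) + 10*log(2)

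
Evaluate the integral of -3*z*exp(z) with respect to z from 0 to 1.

Integrate by parts once (u = z, dv = -3*exp(z) dz).
An antiderivative is F(z) = (-3*z + 3)*exp(z).
Then F(1) - F(0) = (0) - (3) = -3.

-3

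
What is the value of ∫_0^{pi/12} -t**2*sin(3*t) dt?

-sqrt(2)/27 - sqrt(2)*pi/108 + sqrt(2)*pi**2/864 + 2/27

Integrate by parts twice (u = t^2, dv = -sin(3*t) dt).
An antiderivative is F(t) = t**2*cos(3*t)/3 - 2*t*sin(3*t)/9 - 2*cos(3*t)/27.
Then F(pi/12) - F(0) = (sqrt(2)*(-32 - 8*pi + pi**2)/864) - (-2/27) = -sqrt(2)/27 - sqrt(2)*pi/108 + sqrt(2)*pi**2/864 + 2/27.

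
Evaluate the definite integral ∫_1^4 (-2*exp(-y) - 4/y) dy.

-8*log(2) - 2*exp(-1) + 2*exp(-4)

An antiderivative is F(y) = -4*log(y) + 2*exp(-y).
Then F(4) - F(1) = (-8*log(2) + 2*exp(-4)) - (2*exp(-1)) = -8*log(2) - 2*exp(-1) + 2*exp(-4).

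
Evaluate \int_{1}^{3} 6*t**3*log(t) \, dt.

Integrate by parts once (u = ln t, dv = 6*t**3 dt).
An antiderivative is F(t) = 3*t**4*(4*log(t) - 1)/8.
Then F(3) - F(1) = (-243/8 + 243*log(3)/2) - (-3/8) = -30 + 243*log(3)/2.

-30 + 243*log(3)/2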